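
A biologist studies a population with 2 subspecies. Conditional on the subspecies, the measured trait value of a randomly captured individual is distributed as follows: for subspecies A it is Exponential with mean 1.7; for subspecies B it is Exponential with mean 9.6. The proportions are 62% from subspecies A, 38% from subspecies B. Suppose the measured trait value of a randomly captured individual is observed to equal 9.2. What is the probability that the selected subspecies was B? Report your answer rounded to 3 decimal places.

0.903

Likelihoods f(9.2 | ·): A: 0.00262574; B: 0.0399512.
Posterior ∝ prior × likelihood. Numerator for B: 0.38·0.0399512 = 0.0151815.
Normalizing constant: 0.62·0.00262574 + 0.38·0.0399512 = 0.0168094.
P(B | observation) = 0.0151815 / 0.0168094 = 0.903152.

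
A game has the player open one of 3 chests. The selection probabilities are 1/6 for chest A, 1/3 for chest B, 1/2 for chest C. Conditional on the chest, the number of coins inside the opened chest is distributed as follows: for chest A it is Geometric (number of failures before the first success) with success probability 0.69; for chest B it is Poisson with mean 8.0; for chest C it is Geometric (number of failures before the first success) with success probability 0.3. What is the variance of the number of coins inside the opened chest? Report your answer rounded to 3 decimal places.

Per component, A: μ=0.449275, E[X²]=0.852972; B: μ=8, E[X²]=72; C: μ=2.33333, E[X²]=13.2222.
E[X] = 0.166667·0.449275 + 0.333333·8 + 0.5·2.33333 = 3.90821.
E[X²] = 0.166667·0.852972 + 0.333333·72 + 0.5·13.2222 = 30.7533.
Var(X) = E[X²] − (E[X])² = 30.7533 − 15.2741 = 15.4791.

15.479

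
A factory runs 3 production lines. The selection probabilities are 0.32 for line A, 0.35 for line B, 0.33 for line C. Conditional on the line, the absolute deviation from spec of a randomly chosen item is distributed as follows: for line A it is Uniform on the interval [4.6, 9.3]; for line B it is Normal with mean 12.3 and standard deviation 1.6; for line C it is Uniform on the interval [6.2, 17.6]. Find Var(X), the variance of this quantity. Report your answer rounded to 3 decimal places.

Per component, A: μ=6.95, E[X²]=50.1433; B: μ=12.3, E[X²]=153.85; C: μ=11.9, E[X²]=152.44.
E[X] = 0.32·6.95 + 0.35·12.3 + 0.33·11.9 = 10.456.
E[X²] = 0.32·50.1433 + 0.35·153.85 + 0.33·152.44 = 120.199.
Var(X) = E[X²] − (E[X])² = 120.199 − 109.328 = 10.8706.

10.871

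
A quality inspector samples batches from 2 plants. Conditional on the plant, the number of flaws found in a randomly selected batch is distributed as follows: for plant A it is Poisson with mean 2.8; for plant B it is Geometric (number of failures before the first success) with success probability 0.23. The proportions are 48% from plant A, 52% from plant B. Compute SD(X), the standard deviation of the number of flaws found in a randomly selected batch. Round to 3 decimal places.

Per component, A: μ=2.8, E[X²]=10.64; B: μ=3.34783, E[X²]=25.7637.
E[X] = 0.48·2.8 + 0.52·3.34783 = 3.08487.
E[X²] = 0.48·10.64 + 0.52·25.7637 = 18.5043.
Var(X) = E[X²] − (E[X])² = 18.5043 − 9.51642 = 8.98791.
SD(X) = √8.98791 = 2.99798.

2.998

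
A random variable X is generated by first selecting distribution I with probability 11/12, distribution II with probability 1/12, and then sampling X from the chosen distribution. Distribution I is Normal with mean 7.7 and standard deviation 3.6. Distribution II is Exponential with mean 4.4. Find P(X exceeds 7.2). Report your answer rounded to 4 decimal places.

0.5252

Conditional on each component, P(X > 7.2): I: 0.555231; II: 0.194687.
By total probability, P(X > 7.2) = 0.916667·0.555231 + 0.0833333·0.194687 = 0.525186.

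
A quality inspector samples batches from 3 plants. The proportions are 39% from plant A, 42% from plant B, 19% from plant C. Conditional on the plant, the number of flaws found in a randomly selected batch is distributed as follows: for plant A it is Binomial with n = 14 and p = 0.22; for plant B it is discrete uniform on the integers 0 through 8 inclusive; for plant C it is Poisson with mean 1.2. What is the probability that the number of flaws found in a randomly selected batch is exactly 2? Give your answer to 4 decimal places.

Conditional on each plant, P(X = 2): A: 0.223369; B: 0.111111; C: 0.21686.
By total probability, P(X = 2) = 0.39·0.223369 + 0.42·0.111111 + 0.19·0.21686 = 0.174984.

0.1750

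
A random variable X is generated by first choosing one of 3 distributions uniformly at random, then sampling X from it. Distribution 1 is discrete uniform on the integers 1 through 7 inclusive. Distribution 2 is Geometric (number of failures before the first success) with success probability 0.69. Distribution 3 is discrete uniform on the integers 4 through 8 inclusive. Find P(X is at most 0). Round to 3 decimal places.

0.230

Conditional on each component, P(X ≤ 0): 1: 0; 2: 0.69; 3: 0.
By total probability, P(X ≤ 0) = 0.333333·0 + 0.333333·0.69 + 0.333333·0 = 0.23.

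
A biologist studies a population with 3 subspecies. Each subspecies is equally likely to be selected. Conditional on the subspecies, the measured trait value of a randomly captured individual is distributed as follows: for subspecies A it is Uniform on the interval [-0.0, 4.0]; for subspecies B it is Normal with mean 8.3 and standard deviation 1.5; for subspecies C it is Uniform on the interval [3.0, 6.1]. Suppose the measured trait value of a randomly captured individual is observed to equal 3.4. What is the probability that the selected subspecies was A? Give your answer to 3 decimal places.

Likelihoods f(3.4 | ·): A: 0.25; B: 0.0012812; C: 0.322581.
Posterior ∝ prior × likelihood. Numerator for A: 0.333333·0.25 = 0.0833333.
Normalizing constant: 0.333333·0.25 + 0.333333·0.0012812 + 0.333333·0.322581 = 0.191287.
P(A | observation) = 0.0833333 / 0.191287 = 0.435645.

0.436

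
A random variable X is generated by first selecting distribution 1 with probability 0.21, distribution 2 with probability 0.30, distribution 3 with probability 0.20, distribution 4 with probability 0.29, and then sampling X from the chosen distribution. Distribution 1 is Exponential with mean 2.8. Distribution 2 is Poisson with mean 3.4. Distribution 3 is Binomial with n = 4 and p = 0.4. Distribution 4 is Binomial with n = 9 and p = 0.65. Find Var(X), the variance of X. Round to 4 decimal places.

5.8661

Per component, 1: μ=2.8, E[X²]=15.68; 2: μ=3.4, E[X²]=14.96; 3: μ=1.6, E[X²]=3.52; 4: μ=5.85, E[X²]=36.27.
E[X] = 0.21·2.8 + 0.3·3.4 + 0.2·1.6 + 0.29·5.85 = 3.6245.
E[X²] = 0.21·15.68 + 0.3·14.96 + 0.2·3.52 + 0.29·36.27 = 19.0031.
Var(X) = E[X²] − (E[X])² = 19.0031 − 13.137 = 5.8661.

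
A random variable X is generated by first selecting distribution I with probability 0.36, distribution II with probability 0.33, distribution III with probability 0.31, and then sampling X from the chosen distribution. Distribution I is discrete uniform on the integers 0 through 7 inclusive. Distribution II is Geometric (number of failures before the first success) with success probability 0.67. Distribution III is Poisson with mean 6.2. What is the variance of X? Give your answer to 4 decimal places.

9.2751

Per component, I: μ=3.5, E[X²]=17.5; II: μ=0.492537, E[X²]=0.977723; III: μ=6.2, E[X²]=44.64.
E[X] = 0.36·3.5 + 0.33·0.492537 + 0.31·6.2 = 3.34454.
E[X²] = 0.36·17.5 + 0.33·0.977723 + 0.31·44.64 = 20.461.
Var(X) = E[X²] − (E[X])² = 20.461 − 11.1859 = 9.27512.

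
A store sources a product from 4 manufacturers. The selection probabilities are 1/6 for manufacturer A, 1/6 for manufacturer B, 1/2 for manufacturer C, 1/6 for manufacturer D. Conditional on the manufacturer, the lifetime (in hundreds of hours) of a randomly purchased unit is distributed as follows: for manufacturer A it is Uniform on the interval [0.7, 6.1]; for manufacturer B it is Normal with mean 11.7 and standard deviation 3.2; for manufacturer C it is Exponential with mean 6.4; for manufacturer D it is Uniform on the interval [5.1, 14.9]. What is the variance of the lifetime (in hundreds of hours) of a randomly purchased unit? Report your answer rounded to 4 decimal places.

31.3003

Per component, A: μ=3.4, E[X²]=13.99; B: μ=11.7, E[X²]=147.13; C: μ=6.4, E[X²]=81.92; D: μ=10, E[X²]=108.003.
E[X] = 0.166667·3.4 + 0.166667·11.7 + 0.5·6.4 + 0.166667·10 = 7.38333.
E[X²] = 0.166667·13.99 + 0.166667·147.13 + 0.5·81.92 + 0.166667·108.003 = 85.8139.
Var(X) = E[X²] − (E[X])² = 85.8139 − 54.5136 = 31.3003.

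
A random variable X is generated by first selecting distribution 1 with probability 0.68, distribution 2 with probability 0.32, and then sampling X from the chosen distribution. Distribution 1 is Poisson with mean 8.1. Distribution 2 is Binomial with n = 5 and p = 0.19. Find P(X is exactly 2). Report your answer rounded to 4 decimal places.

0.0682

Conditional on each component, P(X = 2): 1: 0.0099576; 2: 0.19185.
By total probability, P(X = 2) = 0.68·0.0099576 + 0.32·0.19185 = 0.0681632.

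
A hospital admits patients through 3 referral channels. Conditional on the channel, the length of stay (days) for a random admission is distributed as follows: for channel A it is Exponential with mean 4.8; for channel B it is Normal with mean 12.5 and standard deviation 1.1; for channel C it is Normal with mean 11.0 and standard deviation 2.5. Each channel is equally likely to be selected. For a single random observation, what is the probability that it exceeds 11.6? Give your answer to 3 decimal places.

Conditional on each channel, P(X > 11.6): A: 0.0892185; B: 0.793373; C: 0.405165.
By total probability, P(X > 11.6) = 0.333333·0.0892185 + 0.333333·0.793373 + 0.333333·0.405165 = 0.429252.

0.429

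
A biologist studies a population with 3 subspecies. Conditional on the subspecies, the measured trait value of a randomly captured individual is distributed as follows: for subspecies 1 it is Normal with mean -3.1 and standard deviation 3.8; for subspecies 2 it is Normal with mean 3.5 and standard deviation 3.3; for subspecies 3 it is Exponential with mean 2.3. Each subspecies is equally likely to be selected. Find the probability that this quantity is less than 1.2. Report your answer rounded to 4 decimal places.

Conditional on each subspecies, P(X < 1.2): 1: 0.871094; 2: 0.242911; 3: 0.406513.
By total probability, P(X < 1.2) = 0.333333·0.871094 + 0.333333·0.242911 + 0.333333·0.406513 = 0.506839.

0.5068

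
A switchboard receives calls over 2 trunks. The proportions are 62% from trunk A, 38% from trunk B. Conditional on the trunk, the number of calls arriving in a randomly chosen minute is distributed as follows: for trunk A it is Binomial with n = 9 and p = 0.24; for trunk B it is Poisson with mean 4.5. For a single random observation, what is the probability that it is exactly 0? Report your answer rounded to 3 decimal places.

Conditional on each trunk, P(X = 0): A: 0.0845906; B: 0.011109.
By total probability, P(X = 0) = 0.62·0.0845906 + 0.38·0.011109 = 0.0566676.

0.057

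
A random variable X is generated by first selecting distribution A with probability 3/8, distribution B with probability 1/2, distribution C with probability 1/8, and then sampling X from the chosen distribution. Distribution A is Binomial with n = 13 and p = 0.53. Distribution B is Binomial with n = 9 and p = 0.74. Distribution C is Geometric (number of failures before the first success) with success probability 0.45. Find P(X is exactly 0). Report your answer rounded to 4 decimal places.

0.0563

Conditional on each component, P(X = 0): A: 5.461e-05; B: 5.4295e-06; C: 0.45.
By total probability, P(X = 0) = 0.375·5.461e-05 + 0.5·5.4295e-06 + 0.125·0.45 = 0.0562732.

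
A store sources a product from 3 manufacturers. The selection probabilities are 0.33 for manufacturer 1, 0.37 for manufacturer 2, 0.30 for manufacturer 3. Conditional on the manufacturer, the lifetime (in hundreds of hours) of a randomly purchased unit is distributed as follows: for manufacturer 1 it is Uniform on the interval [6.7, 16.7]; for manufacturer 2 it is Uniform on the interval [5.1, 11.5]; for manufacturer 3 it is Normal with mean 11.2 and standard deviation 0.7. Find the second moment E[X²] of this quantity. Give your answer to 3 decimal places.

112.455

For each component E[X²] = Var + (mean)², giving 1: 145.223; 2: 72.3033; 3: 125.93.
Overall E[X²] = 0.33·145.223 + 0.37·72.3033 + 0.3·125.93 = 112.455.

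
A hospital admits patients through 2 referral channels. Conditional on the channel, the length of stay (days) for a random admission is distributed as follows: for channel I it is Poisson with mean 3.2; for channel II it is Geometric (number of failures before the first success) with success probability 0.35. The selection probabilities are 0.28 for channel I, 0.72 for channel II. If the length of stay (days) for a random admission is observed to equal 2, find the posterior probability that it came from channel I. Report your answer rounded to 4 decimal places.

0.3544

Likelihoods P(X=2 | ·): I: 0.208702; II: 0.147875.
Posterior ∝ prior × likelihood. Numerator for I: 0.28·0.208702 = 0.0584367.
Normalizing constant: 0.28·0.208702 + 0.72·0.147875 = 0.164907.
P(I | observation) = 0.0584367 / 0.164907 = 0.354362.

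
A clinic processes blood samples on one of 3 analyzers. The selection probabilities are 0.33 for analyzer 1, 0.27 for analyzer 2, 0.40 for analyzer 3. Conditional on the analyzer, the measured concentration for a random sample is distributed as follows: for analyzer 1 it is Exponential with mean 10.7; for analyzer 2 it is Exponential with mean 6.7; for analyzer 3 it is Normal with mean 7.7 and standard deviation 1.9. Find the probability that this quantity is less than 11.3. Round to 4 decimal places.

0.8236

Conditional on each analyzer, P(X < 11.3): 1: 0.652182; 2: 0.814846; 3: 0.970936.
By total probability, P(X < 11.3) = 0.33·0.652182 + 0.27·0.814846 + 0.4·0.970936 = 0.823603.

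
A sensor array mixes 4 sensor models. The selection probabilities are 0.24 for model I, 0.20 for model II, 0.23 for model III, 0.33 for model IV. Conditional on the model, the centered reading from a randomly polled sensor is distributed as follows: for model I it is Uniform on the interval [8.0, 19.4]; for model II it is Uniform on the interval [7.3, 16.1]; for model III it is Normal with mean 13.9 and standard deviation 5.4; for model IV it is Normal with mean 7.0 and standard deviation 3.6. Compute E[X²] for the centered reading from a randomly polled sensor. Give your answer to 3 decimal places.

147.905

For each component E[X²] = Var + (mean)², giving I: 198.52; II: 143.343; III: 222.37; IV: 61.96.
Overall E[X²] = 0.24·198.52 + 0.2·143.343 + 0.23·222.37 + 0.33·61.96 = 147.905.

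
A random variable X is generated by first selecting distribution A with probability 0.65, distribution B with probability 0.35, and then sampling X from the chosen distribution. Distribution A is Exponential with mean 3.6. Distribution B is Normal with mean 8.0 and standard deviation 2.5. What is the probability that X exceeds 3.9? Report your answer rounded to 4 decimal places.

Conditional on each component, P(X > 3.9): A: 0.338465; B: 0.949497.
By total probability, P(X > 3.9) = 0.65·0.338465 + 0.35·0.949497 = 0.552327.

0.5523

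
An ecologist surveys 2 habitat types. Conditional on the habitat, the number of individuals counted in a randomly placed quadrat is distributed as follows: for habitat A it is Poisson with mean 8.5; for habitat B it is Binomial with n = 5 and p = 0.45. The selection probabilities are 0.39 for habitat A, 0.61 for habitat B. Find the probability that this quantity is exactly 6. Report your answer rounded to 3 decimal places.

0.042

Conditional on each habitat, P(X = 6): A: 0.106581; B: 0.
By total probability, P(X = 6) = 0.39·0.106581 + 0.61·0 = 0.0415664.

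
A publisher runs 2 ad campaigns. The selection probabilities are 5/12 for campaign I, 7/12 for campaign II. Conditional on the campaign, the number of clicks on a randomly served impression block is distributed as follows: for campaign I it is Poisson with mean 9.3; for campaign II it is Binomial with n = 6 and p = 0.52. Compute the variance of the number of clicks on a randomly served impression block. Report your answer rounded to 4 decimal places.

14.0315

Per component, I: μ=9.3, E[X²]=95.79; II: μ=3.12, E[X²]=11.232.
E[X] = 0.416667·9.3 + 0.583333·3.12 = 5.695.
E[X²] = 0.416667·95.79 + 0.583333·11.232 = 46.4645.
Var(X) = E[X²] − (E[X])² = 46.4645 − 32.433 = 14.0315.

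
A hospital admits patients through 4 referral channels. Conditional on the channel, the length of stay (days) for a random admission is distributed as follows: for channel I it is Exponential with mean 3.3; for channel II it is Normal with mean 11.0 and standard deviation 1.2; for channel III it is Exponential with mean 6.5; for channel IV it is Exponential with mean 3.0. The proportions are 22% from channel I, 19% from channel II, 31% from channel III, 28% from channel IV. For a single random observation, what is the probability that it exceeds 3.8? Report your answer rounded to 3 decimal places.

Conditional on each channel, P(X > 3.8): I: 0.316157; II: 1; III: 0.55732; IV: 0.281769.
By total probability, P(X > 3.8) = 0.22·0.316157 + 0.19·1 + 0.31·0.55732 + 0.28·0.281769 = 0.511219.

0.511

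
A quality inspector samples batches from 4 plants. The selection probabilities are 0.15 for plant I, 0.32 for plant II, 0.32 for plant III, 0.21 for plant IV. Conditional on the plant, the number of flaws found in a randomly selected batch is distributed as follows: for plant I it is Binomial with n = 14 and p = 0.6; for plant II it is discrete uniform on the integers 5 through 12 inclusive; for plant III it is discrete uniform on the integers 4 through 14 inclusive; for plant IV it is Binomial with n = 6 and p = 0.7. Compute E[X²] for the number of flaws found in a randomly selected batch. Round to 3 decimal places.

For each component E[X²] = Var + (mean)², giving I: 73.92; II: 77.5; III: 91; IV: 18.9.
Overall E[X²] = 0.15·73.92 + 0.32·77.5 + 0.32·91 + 0.21·18.9 = 68.977.

68.977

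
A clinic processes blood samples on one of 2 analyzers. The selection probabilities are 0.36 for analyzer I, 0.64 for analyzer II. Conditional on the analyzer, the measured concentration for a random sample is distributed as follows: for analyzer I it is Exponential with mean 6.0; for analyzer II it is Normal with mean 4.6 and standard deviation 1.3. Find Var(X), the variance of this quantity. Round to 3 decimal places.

Per component, I: μ=6, E[X²]=72; II: μ=4.6, E[X²]=22.85.
E[X] = 0.36·6 + 0.64·4.6 = 5.104.
E[X²] = 0.36·72 + 0.64·22.85 = 40.544.
Var(X) = E[X²] − (E[X])² = 40.544 − 26.0508 = 14.4932.

14.493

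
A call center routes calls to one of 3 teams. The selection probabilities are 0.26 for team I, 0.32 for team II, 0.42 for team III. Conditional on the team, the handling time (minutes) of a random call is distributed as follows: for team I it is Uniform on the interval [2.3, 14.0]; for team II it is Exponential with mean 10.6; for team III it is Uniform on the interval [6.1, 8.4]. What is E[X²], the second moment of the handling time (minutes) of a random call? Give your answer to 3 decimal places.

For each component E[X²] = Var + (mean)², giving I: 77.83; II: 224.72; III: 53.0033.
Overall E[X²] = 0.26·77.83 + 0.32·224.72 + 0.42·53.0033 = 114.408.

114.408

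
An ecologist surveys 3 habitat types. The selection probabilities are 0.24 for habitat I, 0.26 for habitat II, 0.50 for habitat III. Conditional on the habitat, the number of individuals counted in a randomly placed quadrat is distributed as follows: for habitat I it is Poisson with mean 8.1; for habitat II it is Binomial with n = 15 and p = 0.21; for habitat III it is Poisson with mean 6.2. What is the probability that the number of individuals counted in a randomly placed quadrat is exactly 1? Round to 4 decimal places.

Conditional on each habitat, P(X = 1): I: 0.00245867; II: 0.116169; III: 0.0125825.
By total probability, P(X = 1) = 0.24·0.00245867 + 0.26·0.116169 + 0.5·0.0125825 = 0.0370852.

0.0371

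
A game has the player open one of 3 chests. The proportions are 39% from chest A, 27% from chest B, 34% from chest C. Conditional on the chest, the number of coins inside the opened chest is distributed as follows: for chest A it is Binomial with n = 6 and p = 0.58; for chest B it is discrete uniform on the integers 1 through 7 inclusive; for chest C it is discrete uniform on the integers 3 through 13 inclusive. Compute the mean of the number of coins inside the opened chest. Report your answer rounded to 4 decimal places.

5.1572

Component means — A: 3.48; B: 4; C: 8.
E[X] = 0.39·3.48 + 0.27·4 + 0.34·8 = 5.1572.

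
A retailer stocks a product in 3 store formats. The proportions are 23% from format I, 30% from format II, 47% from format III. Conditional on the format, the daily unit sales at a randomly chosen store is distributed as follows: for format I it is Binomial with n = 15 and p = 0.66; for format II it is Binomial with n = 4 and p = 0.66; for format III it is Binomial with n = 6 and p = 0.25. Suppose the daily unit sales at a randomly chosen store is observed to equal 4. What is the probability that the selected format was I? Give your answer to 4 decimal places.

Likelihoods P(X=4 | ·): I: 0.00181793; II: 0.189747; III: 0.032959.
Posterior ∝ prior × likelihood. Numerator for I: 0.23·0.00181793 = 0.000418123.
Normalizing constant: 0.23·0.00181793 + 0.3·0.189747 + 0.47·0.032959 = 0.0728331.
P(I | observation) = 0.000418123 / 0.0728331 = 0.00574084.

0.0057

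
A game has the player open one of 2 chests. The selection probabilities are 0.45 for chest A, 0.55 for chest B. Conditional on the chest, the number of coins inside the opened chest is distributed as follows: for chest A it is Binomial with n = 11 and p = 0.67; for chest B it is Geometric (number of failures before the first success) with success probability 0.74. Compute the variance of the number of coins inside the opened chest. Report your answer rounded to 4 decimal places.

Per component, A: μ=7.37, E[X²]=56.749; B: μ=0.351351, E[X²]=0.598247.
E[X] = 0.45·7.37 + 0.55·0.351351 = 3.50974.
E[X²] = 0.45·56.749 + 0.55·0.598247 = 25.8661.
Var(X) = E[X²] − (E[X])² = 25.8661 − 12.3183 = 13.5478.

13.5478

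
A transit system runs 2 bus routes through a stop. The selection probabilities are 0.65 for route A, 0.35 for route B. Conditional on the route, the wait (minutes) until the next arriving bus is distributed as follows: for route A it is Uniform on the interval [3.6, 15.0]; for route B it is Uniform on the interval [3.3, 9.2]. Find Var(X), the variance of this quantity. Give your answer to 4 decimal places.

Per component, A: μ=9.3, E[X²]=97.32; B: μ=6.25, E[X²]=41.9633.
E[X] = 0.65·9.3 + 0.35·6.25 = 8.2325.
E[X²] = 0.65·97.32 + 0.35·41.9633 = 77.9452.
Var(X) = E[X²] − (E[X])² = 77.9452 − 67.7741 = 10.1711.

10.1711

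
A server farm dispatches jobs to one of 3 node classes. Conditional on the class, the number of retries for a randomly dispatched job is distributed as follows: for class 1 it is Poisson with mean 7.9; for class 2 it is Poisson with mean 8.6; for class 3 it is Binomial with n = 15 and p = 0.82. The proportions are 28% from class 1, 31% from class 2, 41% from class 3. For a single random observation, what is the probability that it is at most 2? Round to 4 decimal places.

0.0068

Conditional on each class, P(X ≤ 2): 1: 0.0148687; 2: 0.00857565; 3: 1.51692e-08.
By total probability, P(X ≤ 2) = 0.28·0.0148687 + 0.31·0.00857565 + 0.41·1.51692e-08 = 0.00682168.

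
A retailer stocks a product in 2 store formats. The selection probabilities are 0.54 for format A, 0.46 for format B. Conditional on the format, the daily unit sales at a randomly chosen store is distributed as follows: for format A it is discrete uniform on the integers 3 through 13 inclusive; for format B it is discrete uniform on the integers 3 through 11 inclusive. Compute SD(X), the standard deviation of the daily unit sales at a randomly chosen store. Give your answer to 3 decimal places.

Per component, A: μ=8, E[X²]=74; B: μ=7, E[X²]=55.6667.
E[X] = 0.54·8 + 0.46·7 = 7.54.
E[X²] = 0.54·74 + 0.46·55.6667 = 65.5667.
Var(X) = E[X²] − (E[X])² = 65.5667 − 56.8516 = 8.71507.
SD(X) = √8.71507 = 2.95213.

2.952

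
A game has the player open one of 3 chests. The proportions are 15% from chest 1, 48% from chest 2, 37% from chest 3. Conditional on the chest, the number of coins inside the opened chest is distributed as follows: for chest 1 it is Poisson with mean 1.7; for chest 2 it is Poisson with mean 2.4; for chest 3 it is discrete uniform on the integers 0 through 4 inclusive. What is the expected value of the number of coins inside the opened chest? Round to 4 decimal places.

Component means — 1: 1.7; 2: 2.4; 3: 2.
E[X] = 0.15·1.7 + 0.48·2.4 + 0.37·2 = 2.147.

2.1470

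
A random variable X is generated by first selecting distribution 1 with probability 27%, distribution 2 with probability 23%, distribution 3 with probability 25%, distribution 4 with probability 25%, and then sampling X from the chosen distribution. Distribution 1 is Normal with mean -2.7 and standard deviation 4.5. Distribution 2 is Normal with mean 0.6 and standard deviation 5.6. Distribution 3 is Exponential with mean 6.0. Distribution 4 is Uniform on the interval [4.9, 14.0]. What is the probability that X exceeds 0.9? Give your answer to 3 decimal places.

Conditional on each component, P(X > 0.9): 1: 0.211855; 2: 0.478638; 3: 0.860708; 4: 1.
By total probability, P(X > 0.9) = 0.27·0.211855 + 0.23·0.478638 + 0.25·0.860708 + 0.25·1 = 0.632465.

0.632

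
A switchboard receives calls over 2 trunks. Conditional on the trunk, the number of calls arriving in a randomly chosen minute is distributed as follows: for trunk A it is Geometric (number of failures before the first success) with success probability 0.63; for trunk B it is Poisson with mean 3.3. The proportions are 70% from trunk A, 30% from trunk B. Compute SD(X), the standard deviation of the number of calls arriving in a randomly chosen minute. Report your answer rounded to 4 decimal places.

1.7855

Per component, A: μ=0.587302, E[X²]=1.27715; B: μ=3.3, E[X²]=14.19.
E[X] = 0.7·0.587302 + 0.3·3.3 = 1.40111.
E[X²] = 0.7·1.27715 + 0.3·14.19 = 5.151.
Var(X) = E[X²] − (E[X])² = 5.151 − 1.96311 = 3.18789.
SD(X) = √3.18789 = 1.78547.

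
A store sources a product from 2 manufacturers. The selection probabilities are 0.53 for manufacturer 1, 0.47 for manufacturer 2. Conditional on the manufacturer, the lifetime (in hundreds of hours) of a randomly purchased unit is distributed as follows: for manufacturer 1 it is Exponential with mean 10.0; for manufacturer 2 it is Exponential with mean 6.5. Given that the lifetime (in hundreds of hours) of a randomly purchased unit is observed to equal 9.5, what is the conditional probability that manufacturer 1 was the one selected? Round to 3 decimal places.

0.550

Likelihoods f(9.5 | ·): 1: 0.0386741; 2: 0.0356737.
Posterior ∝ prior × likelihood. Numerator for 1: 0.53·0.0386741 = 0.0204973.
Normalizing constant: 0.53·0.0386741 + 0.47·0.0356737 = 0.0372639.
P(1 | observation) = 0.0204973 / 0.0372639 = 0.550057.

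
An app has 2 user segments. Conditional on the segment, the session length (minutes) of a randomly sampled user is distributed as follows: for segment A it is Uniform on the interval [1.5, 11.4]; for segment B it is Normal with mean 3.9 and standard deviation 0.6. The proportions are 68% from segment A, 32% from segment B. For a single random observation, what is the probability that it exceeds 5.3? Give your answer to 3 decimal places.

Conditional on each segment, P(X > 5.3): A: 0.616162; B: 0.00981533.
By total probability, P(X > 5.3) = 0.68·0.616162 + 0.32·0.00981533 = 0.422131.

0.422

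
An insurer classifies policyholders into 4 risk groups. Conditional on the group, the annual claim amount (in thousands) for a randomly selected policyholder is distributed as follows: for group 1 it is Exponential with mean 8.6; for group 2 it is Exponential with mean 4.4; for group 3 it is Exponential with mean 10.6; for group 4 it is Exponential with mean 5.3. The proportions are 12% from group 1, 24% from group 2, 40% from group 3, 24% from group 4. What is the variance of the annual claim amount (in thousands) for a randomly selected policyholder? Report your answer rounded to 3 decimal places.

Per component, 1: μ=8.6, E[X²]=147.92; 2: μ=4.4, E[X²]=38.72; 3: μ=10.6, E[X²]=224.72; 4: μ=5.3, E[X²]=56.18.
E[X] = 0.12·8.6 + 0.24·4.4 + 0.4·10.6 + 0.24·5.3 = 7.6.
E[X²] = 0.12·147.92 + 0.24·38.72 + 0.4·224.72 + 0.24·56.18 = 130.414.
Var(X) = E[X²] − (E[X])² = 130.414 − 57.76 = 72.6544.

72.654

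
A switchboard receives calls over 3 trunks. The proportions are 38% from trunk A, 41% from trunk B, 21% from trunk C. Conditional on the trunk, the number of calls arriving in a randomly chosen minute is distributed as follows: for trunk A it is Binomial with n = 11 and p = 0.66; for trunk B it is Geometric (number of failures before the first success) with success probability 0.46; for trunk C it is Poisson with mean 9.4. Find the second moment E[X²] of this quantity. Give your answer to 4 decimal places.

For each component E[X²] = Var + (mean)², giving A: 55.176; B: 3.93006; C: 97.76.
Overall E[X²] = 0.38·55.176 + 0.41·3.93006 + 0.21·97.76 = 43.1078.

43.1078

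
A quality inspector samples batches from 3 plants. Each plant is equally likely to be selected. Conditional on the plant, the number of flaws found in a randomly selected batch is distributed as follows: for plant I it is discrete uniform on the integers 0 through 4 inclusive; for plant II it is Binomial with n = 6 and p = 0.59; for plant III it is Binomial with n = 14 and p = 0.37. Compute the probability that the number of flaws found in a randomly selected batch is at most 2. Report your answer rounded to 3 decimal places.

0.285

Conditional on each plant, P(X ≤ 2): I: 0.6; II: 0.19331; III: 0.0630091.
By total probability, P(X ≤ 2) = 0.333333·0.6 + 0.333333·0.19331 + 0.333333·0.0630091 = 0.28544.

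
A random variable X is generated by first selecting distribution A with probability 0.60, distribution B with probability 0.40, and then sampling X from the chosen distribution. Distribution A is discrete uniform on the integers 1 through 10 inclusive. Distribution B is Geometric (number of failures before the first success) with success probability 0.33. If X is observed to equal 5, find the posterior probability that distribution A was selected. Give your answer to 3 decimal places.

Likelihoods P(X=5 | ·): A: 0.1; B: 0.0445541.
Posterior ∝ prior × likelihood. Numerator for A: 0.6·0.1 = 0.06.
Normalizing constant: 0.6·0.1 + 0.4·0.0445541 = 0.0778217.
P(A | observation) = 0.06 / 0.0778217 = 0.770994.

0.771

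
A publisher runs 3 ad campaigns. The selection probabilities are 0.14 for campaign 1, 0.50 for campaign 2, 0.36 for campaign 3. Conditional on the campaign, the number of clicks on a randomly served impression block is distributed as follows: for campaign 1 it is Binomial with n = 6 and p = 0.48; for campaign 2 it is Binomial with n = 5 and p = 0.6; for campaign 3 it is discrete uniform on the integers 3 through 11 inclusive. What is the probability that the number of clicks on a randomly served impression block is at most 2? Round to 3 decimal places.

Conditional on each campaign, P(X ≤ 2): 1: 0.381959; 2: 0.31744; 3: 0.
By total probability, P(X ≤ 2) = 0.14·0.381959 + 0.5·0.31744 + 0.36·0 = 0.212194.

0.212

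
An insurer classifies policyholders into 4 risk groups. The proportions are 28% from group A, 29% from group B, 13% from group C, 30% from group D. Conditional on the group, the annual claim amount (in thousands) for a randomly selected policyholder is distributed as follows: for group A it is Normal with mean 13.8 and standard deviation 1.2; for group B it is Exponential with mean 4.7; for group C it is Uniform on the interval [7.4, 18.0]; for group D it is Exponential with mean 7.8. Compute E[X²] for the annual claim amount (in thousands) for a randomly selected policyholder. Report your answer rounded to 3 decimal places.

125.228

For each component E[X²] = Var + (mean)², giving A: 191.88; B: 44.18; C: 170.653; D: 121.68.
Overall E[X²] = 0.28·191.88 + 0.29·44.18 + 0.13·170.653 + 0.3·121.68 = 125.228.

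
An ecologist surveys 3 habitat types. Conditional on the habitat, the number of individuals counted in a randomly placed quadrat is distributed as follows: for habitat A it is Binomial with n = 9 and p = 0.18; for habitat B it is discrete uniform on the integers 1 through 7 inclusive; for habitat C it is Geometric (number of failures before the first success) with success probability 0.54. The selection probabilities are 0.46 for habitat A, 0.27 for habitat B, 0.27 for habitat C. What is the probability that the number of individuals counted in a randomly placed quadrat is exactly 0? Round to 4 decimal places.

Conditional on each habitat, P(X = 0): A: 0.16762; B: 0; C: 0.54.
By total probability, P(X = 0) = 0.46·0.16762 + 0.27·0 + 0.27·0.54 = 0.222905.

0.2229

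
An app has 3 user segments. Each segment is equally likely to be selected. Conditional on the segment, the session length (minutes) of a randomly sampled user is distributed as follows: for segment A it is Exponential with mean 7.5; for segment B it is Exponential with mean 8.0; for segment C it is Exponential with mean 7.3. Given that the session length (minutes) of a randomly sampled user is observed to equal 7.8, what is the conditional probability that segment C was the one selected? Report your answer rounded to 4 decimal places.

Likelihoods f(7.8 | ·): A: 0.0471273; B: 0.047149; C: 0.0470583.
Posterior ∝ prior × likelihood. Numerator for C: 0.333333·0.0470583 = 0.0156861.
Normalizing constant: 0.333333·0.0471273 + 0.333333·0.047149 + 0.333333·0.0470583 = 0.0471116.
P(C | observation) = 0.0156861 / 0.0471116 = 0.332957.

0.3330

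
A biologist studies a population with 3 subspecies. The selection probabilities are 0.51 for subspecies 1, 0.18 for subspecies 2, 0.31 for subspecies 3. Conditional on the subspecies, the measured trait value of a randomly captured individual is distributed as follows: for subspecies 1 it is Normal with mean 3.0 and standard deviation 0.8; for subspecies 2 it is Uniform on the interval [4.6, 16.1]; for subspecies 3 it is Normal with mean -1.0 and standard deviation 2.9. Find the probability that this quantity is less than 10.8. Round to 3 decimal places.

0.917

Conditional on each subspecies, P(X < 10.8): 1: 1; 2: 0.53913; 3: 0.999976.
By total probability, P(X < 10.8) = 0.51·1 + 0.18·0.53913 + 0.31·0.999976 = 0.917036.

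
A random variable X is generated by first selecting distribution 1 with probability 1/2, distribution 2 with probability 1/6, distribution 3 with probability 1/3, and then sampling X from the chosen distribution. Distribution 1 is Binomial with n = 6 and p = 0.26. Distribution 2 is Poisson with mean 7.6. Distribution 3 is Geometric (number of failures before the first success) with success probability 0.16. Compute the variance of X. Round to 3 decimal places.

18.398

Per component, 1: μ=1.56, E[X²]=3.588; 2: μ=7.6, E[X²]=65.36; 3: μ=5.25, E[X²]=60.375.
E[X] = 0.5·1.56 + 0.166667·7.6 + 0.333333·5.25 = 3.79667.
E[X²] = 0.5·3.588 + 0.166667·65.36 + 0.333333·60.375 = 32.8123.
Var(X) = E[X²] − (E[X])² = 32.8123 − 14.4147 = 18.3977.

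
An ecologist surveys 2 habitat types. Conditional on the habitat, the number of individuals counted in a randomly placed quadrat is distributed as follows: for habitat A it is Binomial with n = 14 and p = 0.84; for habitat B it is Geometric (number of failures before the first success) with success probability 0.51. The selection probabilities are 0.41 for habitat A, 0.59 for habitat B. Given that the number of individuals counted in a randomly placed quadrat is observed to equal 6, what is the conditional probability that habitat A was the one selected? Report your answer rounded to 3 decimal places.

Likelihoods P(X=6 | ·): A: 0.000453097; B: 0.00705906.
Posterior ∝ prior × likelihood. Numerator for A: 0.41·0.000453097 = 0.00018577.
Normalizing constant: 0.41·0.000453097 + 0.59·0.00705906 = 0.00435061.
P(A | observation) = 0.00018577 / 0.00435061 = 0.0426997.

0.043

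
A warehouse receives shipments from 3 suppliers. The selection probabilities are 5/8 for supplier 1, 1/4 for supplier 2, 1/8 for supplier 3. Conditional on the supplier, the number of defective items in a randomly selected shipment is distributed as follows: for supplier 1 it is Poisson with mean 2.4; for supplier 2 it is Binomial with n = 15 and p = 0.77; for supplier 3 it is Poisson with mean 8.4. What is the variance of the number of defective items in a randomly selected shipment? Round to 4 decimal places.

Per component, 1: μ=2.4, E[X²]=8.16; 2: μ=11.55, E[X²]=136.059; 3: μ=8.4, E[X²]=78.96.
E[X] = 0.625·2.4 + 0.25·11.55 + 0.125·8.4 = 5.4375.
E[X²] = 0.625·8.16 + 0.25·136.059 + 0.125·78.96 = 48.9847.
Var(X) = E[X²] − (E[X])² = 48.9847 − 29.5664 = 19.4183.

19.4183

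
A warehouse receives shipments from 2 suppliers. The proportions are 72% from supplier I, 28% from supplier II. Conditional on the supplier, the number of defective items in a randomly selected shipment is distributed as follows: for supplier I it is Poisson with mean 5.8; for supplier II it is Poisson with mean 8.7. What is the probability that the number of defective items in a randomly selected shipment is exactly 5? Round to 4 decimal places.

0.1386

Conditional on each supplier, P(X = 5): I: 0.165596; II: 0.0691915.
By total probability, P(X = 5) = 0.72·0.165596 + 0.28·0.0691915 = 0.138603.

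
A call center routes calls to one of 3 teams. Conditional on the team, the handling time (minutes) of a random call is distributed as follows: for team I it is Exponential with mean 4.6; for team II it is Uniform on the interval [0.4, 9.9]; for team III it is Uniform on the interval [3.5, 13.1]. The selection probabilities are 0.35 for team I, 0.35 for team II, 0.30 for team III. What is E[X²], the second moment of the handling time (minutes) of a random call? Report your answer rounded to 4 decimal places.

For each component E[X²] = Var + (mean)², giving I: 42.32; II: 34.0433; III: 76.57.
Overall E[X²] = 0.35·42.32 + 0.35·34.0433 + 0.3·76.57 = 49.6982.

49.6982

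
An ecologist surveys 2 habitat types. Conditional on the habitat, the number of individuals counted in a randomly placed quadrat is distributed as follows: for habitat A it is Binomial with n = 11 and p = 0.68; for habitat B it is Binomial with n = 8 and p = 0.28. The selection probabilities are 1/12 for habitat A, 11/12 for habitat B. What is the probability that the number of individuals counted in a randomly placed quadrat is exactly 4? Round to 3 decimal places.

Conditional on each habitat, P(X = 4): A: 0.0242437; B: 0.115627.
By total probability, P(X = 4) = 0.0833333·0.0242437 + 0.916667·0.115627 = 0.108012.

0.108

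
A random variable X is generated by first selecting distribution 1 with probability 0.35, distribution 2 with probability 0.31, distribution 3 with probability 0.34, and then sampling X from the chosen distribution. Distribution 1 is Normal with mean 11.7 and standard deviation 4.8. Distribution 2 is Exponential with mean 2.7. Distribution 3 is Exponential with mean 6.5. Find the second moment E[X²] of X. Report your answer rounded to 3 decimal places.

89.225

For each component E[X²] = Var + (mean)², giving 1: 159.93; 2: 14.58; 3: 84.5.
Overall E[X²] = 0.35·159.93 + 0.31·14.58 + 0.34·84.5 = 89.2253.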